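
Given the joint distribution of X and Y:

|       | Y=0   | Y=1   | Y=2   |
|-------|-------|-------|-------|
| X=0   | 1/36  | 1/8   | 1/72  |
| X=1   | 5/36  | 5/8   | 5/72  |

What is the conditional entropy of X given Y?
Marginal P(Y) (column sums):
  P(Y=0) = 1/36 + 5/36 = 1/6
  P(Y=1) = 1/8 + 5/8 = 3/4
  P(Y=2) = 1/72 + 5/72 = 1/12

H(X|Y) = -Σ P(X,Y)·log₂ P(X|Y), where P(X|Y) = P(X,Y) / P(Y)
  (X=0,Y=0): P(X|Y) = (1/36)/(1/6) = 1/6;  -(1/36)·log₂(1/6) = 0.0718
  (X=0,Y=1): P(X|Y) = (1/8)/(3/4) = 1/6;  -(1/8)·log₂(1/6) = 0.3231
  (X=0,Y=2): P(X|Y) = (1/72)/(1/12) = 1/6;  -(1/72)·log₂(1/6) = 0.0359
  (X=1,Y=0): P(X|Y) = (5/36)/(1/6) = 5/6;  -(5/36)·log₂(5/6) = 0.0365
  (X=1,Y=1): P(X|Y) = (5/8)/(3/4) = 5/6;  -(5/8)·log₂(5/6) = 0.1644
  (X=1,Y=2): P(X|Y) = (5/72)/(1/12) = 5/6;  -(5/72)·log₂(5/6) = 0.0183
H(X|Y) = 0.0718 + 0.3231 + 0.0359 + 0.0365 + 0.1644 + 0.0183
  = 0.6500 bits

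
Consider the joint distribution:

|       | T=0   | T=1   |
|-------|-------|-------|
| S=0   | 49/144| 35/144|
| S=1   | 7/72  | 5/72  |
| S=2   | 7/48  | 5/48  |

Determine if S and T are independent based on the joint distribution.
Marginal P(S) (row sums):
  P(S=0) = 49/144 + 35/144 = 7/12
  P(S=1) = 7/72 + 5/72 = 1/6
  P(S=2) = 7/48 + 5/48 = 1/4
Marginal P(T) (column sums):
  P(T=0) = 49/144 + 7/72 + 7/48 = 7/12
  P(T=1) = 35/144 + 5/72 + 5/48 = 5/12

S and T are independent iff P(S=i,T=j) = P(S=i)·P(T=j) for every cell.
  P(S=0)·P(T=0) = 7/12 × 7/12 = 49/144 = P(S=0,T=0) ✓
  P(S=0)·P(T=1) = 7/12 × 5/12 = 35/144 = P(S=0,T=1) ✓
  P(S=1)·P(T=0) = 1/6 × 7/12 = 7/72 = P(S=1,T=0) ✓
  P(S=1)·P(T=1) = 1/6 × 5/12 = 5/72 = P(S=1,T=1) ✓
  P(S=2)·P(T=0) = 1/4 × 7/12 = 7/48 = P(S=2,T=0) ✓
  P(S=2)·P(T=1) = 1/4 × 5/12 = 5/48 = P(S=2,T=1) ✓

Yes, S and T are independent: every cell factors, so I(S;T) = 0 bits.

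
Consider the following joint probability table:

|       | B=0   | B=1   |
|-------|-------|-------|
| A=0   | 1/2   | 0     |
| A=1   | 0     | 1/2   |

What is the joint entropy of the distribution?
H(A,B) = -Σ P(A,B) log₂ P(A,B), summed over the non-zero cells:
H(A,B) = -[(1/2)·log₂(1/2) + (1/2)·log₂(1/2)]
  = 0.5000 + 0.5000
  = 1.0000 bits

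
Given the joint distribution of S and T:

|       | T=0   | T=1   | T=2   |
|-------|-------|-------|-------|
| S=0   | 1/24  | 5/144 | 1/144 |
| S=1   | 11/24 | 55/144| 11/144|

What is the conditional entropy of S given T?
Marginal P(T) (column sums):
  P(T=0) = 1/24 + 11/24 = 1/2
  P(T=1) = 5/144 + 55/144 = 5/12
  P(T=2) = 1/144 + 11/144 = 1/12

H(S|T) = -Σ P(S,T)·log₂ P(S|T), where P(S|T) = P(S,T) / P(T)
  (S=0,T=0): P(S|T) = (1/24)/(1/2) = 1/12;  -(1/24)·log₂(1/12) = 0.1494
  (S=0,T=1): P(S|T) = (5/144)/(5/12) = 1/12;  -(5/144)·log₂(1/12) = 0.1245
  (S=0,T=2): P(S|T) = (1/144)/(1/12) = 1/12;  -(1/144)·log₂(1/12) = 0.0249
  (S=1,T=0): P(S|T) = (11/24)/(1/2) = 11/12;  -(11/24)·log₂(11/12) = 0.0575
  (S=1,T=1): P(S|T) = (55/144)/(5/12) = 11/12;  -(55/144)·log₂(11/12) = 0.0479
  (S=1,T=2): P(S|T) = (11/144)/(1/12) = 11/12;  -(11/144)·log₂(11/12) = 0.0096
H(S|T) = 0.1494 + 0.1245 + 0.0249 + 0.0575 + 0.0479 + 0.0096
  = 0.4138 bits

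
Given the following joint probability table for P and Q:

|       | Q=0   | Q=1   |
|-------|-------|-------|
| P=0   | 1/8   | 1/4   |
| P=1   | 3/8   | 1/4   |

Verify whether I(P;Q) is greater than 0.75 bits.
Marginal P(P) (row sums):
  P(P=0) = 1/8 + 1/4 = 3/8
  P(P=1) = 3/8 + 1/4 = 5/8
Marginal P(Q) (column sums):
  P(Q=0) = 1/8 + 3/8 = 1/2
  P(Q=1) = 1/4 + 1/4 = 1/2

H(P) = -[(3/8)·log₂(3/8) + (5/8)·log₂(5/8)]
  = 0.5306 + 0.4238
  = 0.9544 bits
H(Q) = -[(1/2)·log₂(1/2) + (1/2)·log₂(1/2)]
  = 0.5000 + 0.5000
  = 1.0000 bits
H(P,Q) = -[(1/8)·log₂(1/8) + (1/4)·log₂(1/4) + (3/8)·log₂(3/8) + (1/4)·log₂(1/4)]
  = 0.3750 + 0.5000 + 0.5306 + 0.5000
  = 1.9056 bits

I(P;Q) = H(P) + H(Q) - H(P,Q)
  = 0.9544 + 1.0000 - 1.9056
  = 0.0488 bits

No. I(P;Q) = 0.0488 bits, which is ≤ 0.75 bits.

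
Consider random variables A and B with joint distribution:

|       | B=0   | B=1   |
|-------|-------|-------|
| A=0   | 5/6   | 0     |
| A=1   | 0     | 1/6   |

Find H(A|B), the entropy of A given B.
Marginal P(B) (column sums):
  P(B=0) = 5/6 + 0 = 5/6
  P(B=1) = 0 + 1/6 = 1/6

H(A|B) = -Σ P(A,B)·log₂ P(A|B), where P(A|B) = P(A,B) / P(B)
  (cells with P(A,B) = 0 contribute 0)
  (A=0,B=0): P(A|B) = (5/6)/(5/6) = 1;  -(5/6)·log₂(1) = 0.0000
  (A=1,B=1): P(A|B) = (1/6)/(1/6) = 1;  -(1/6)·log₂(1) = 0.0000
H(A|B) = 0.0000 + 0.0000
  = 0.0000 bits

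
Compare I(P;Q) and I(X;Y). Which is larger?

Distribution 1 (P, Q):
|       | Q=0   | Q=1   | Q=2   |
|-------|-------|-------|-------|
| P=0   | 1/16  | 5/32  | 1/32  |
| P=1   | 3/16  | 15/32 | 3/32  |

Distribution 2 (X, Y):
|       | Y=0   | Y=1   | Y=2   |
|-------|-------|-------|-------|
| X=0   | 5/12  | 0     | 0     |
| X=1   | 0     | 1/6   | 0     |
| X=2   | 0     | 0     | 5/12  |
Distribution 1 (P, Q):
Marginal P(P) (row sums):
  P(P=0) = 1/16 + 5/32 + 1/32 = 1/4
  P(P=1) = 3/16 + 15/32 + 3/32 = 3/4
Marginal P(Q) (column sums):
  P(Q=0) = 1/16 + 3/16 = 1/4
  P(Q=1) = 5/32 + 15/32 = 5/8
  P(Q=2) = 1/32 + 3/32 = 1/8

H(P) = -[(1/4)·log₂(1/4) + (3/4)·log₂(3/4)]
  = 0.5000 + 0.3113
  = 0.8113 bits
H(Q) = -[(1/4)·log₂(1/4) + (5/8)·log₂(5/8) + (1/8)·log₂(1/8)]
  = 0.5000 + 0.4238 + 0.3750
  = 1.2988 bits
H(P,Q) = -[(1/16)·log₂(1/16) + (5/32)·log₂(5/32) + (1/32)·log₂(1/32) + (3/16)·log₂(3/16) + (15/32)·log₂(15/32) + (3/32)·log₂(3/32)]
  = 0.2500 + 0.4184 + 0.1563 + 0.4528 + 0.5124 + 0.3202
  = 2.1101 bits

I(P;Q) = H(P) + H(Q) - H(P,Q)
  = 0.8113 + 1.2988 - 2.1101
  = 0.0000 bits

Distribution 2 (X, Y):
Marginal P(X) (row sums):
  P(X=0) = 5/12 + 0 + 0 = 5/12
  P(X=1) = 0 + 1/6 + 0 = 1/6
  P(X=2) = 0 + 0 + 5/12 = 5/12
Marginal P(Y) (column sums):
  P(Y=0) = 5/12 + 0 + 0 = 5/12
  P(Y=1) = 0 + 1/6 + 0 = 1/6
  P(Y=2) = 0 + 0 + 5/12 = 5/12

H(X) = -[(5/12)·log₂(5/12) + (1/6)·log₂(1/6) + (5/12)·log₂(5/12)]
  = 0.5263 + 0.4308 + 0.5263
  = 1.4834 bits
H(Y) = -[(5/12)·log₂(5/12) + (1/6)·log₂(1/6) + (5/12)·log₂(5/12)]
  = 0.5263 + 0.4308 + 0.5263
  = 1.4834 bits
H(X,Y) = -[(5/12)·log₂(5/12) + (1/6)·log₂(1/6) + (5/12)·log₂(5/12)]
  = 0.5263 + 0.4308 + 0.5263
  = 1.4834 bits

I(X;Y) = H(X) + H(Y) - H(X,Y)
  = 1.4834 + 1.4834 - 1.4834
  = 1.4834 bits

I(X;Y) = 1.4834 bits > I(P;Q) = 0.0000 bits, so (X, Y) has the higher mutual information (stronger dependence).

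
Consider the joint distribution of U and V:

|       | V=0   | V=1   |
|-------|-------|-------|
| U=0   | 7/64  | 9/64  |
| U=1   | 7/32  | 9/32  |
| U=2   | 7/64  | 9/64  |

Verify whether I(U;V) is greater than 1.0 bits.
Marginal P(U) (row sums):
  P(U=0) = 7/64 + 9/64 = 1/4
  P(U=1) = 7/32 + 9/32 = 1/2
  P(U=2) = 7/64 + 9/64 = 1/4
Marginal P(V) (column sums):
  P(V=0) = 7/64 + 7/32 + 7/64 = 7/16
  P(V=1) = 9/64 + 9/32 + 9/64 = 9/16

H(U) = -[(1/4)·log₂(1/4) + (1/2)·log₂(1/2) + (1/4)·log₂(1/4)]
  = 0.5000 + 0.5000 + 0.5000
  = 1.5000 bits
H(V) = -[(7/16)·log₂(7/16) + (9/16)·log₂(9/16)]
  = 0.5218 + 0.4669
  = 0.9887 bits
H(U,V) = -[(7/64)·log₂(7/64) + (9/64)·log₂(9/64) + (7/32)·log₂(7/32) + (9/32)·log₂(9/32) + (7/64)·log₂(7/64) + (9/64)·log₂(9/64)]
  = 0.3492 + 0.3980 + 0.4796 + 0.5147 + 0.3492 + 0.3980
  = 2.4887 bits

I(U;V) = H(U) + H(V) - H(U,V)
  = 1.5000 + 0.9887 - 2.4887
  = 0.0000 bits

No. I(U;V) = 0.0000 bits, which is ≤ 1.0 bits.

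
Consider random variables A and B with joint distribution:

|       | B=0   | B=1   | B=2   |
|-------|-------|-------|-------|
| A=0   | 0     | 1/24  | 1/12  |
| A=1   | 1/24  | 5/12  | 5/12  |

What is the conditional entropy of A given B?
Marginal P(B) (column sums):
  P(B=0) = 0 + 1/24 = 1/24
  P(B=1) = 1/24 + 5/12 = 11/24
  P(B=2) = 1/12 + 5/12 = 1/2

H(A|B) = -Σ P(A,B)·log₂ P(A|B), where P(A|B) = P(A,B) / P(B)
  (cells with P(A,B) = 0 contribute 0)
  (A=0,B=1): P(A|B) = (1/24)/(11/24) = 1/11;  -(1/24)·log₂(1/11) = 0.1441
  (A=0,B=2): P(A|B) = (1/12)/(1/2) = 1/6;  -(1/12)·log₂(1/6) = 0.2154
  (A=1,B=0): P(A|B) = (1/24)/(1/24) = 1;  -(1/24)·log₂(1) = 0.0000
  (A=1,B=1): P(A|B) = (5/12)/(11/24) = 10/11;  -(5/12)·log₂(10/11) = 0.0573
  (A=1,B=2): P(A|B) = (5/12)/(1/2) = 5/6;  -(5/12)·log₂(5/6) = 0.1096
H(A|B) = 0.1441 + 0.2154 + 0.0000 + 0.0573 + 0.1096
  = 0.5264 bits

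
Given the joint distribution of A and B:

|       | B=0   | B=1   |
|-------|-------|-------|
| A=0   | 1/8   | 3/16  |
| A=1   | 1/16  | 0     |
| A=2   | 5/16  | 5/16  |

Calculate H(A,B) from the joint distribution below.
H(A,B) = -Σ P(A,B) log₂ P(A,B), summed over the non-zero cells:
H(A,B) = -[(1/8)·log₂(1/8) + (3/16)·log₂(3/16) + (1/16)·log₂(1/16) + (5/16)·log₂(5/16) + (5/16)·log₂(5/16)]
  = 0.3750 + 0.4528 + 0.2500 + 0.5244 + 0.5244
  = 2.1266 bits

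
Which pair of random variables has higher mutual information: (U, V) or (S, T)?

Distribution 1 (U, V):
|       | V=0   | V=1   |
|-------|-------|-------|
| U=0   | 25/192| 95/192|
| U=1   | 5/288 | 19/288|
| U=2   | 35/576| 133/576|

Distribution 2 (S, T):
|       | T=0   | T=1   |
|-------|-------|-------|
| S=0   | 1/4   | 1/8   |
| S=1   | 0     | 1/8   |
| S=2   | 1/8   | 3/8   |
Distribution 1 (U, V):
Marginal P(U) (row sums):
  P(U=0) = 25/192 + 95/192 = 5/8
  P(U=1) = 5/288 + 19/288 = 1/12
  P(U=2) = 35/576 + 133/576 = 7/24
Marginal P(V) (column sums):
  P(V=0) = 25/192 + 5/288 + 35/576 = 5/24
  P(V=1) = 95/192 + 19/288 + 133/576 = 19/24

H(U) = -[(5/8)·log₂(5/8) + (1/12)·log₂(1/12) + (7/24)·log₂(7/24)]
  = 0.4238 + 0.2987 + 0.5185
  = 1.2410 bits
H(V) = -[(5/24)·log₂(5/24) + (19/24)·log₂(19/24)]
  = 0.4715 + 0.2668
  = 0.7383 bits
H(U,V) = -[(25/192)·log₂(25/192) + (95/192)·log₂(95/192) + (5/288)·log₂(5/288) + (19/288)·log₂(19/288) + (35/576)·log₂(35/576) + (133/576)·log₂(133/576)]
  = 0.3830 + 0.5023 + 0.1015 + 0.2587 + 0.2455 + 0.4883
  = 1.9793 bits

I(U;V) = H(U) + H(V) - H(U,V)
  = 1.2410 + 0.7383 - 1.9793
  = 0.0000 bits

Distribution 2 (S, T):
Marginal P(S) (row sums):
  P(S=0) = 1/4 + 1/8 = 3/8
  P(S=1) = 0 + 1/8 = 1/8
  P(S=2) = 1/8 + 3/8 = 1/2
Marginal P(T) (column sums):
  P(T=0) = 1/4 + 0 + 1/8 = 3/8
  P(T=1) = 1/8 + 1/8 + 3/8 = 5/8

H(S) = -[(3/8)·log₂(3/8) + (1/8)·log₂(1/8) + (1/2)·log₂(1/2)]
  = 0.5306 + 0.3750 + 0.5000
  = 1.4056 bits
H(T) = -[(3/8)·log₂(3/8) + (5/8)·log₂(5/8)]
  = 0.5306 + 0.4238
  = 0.9544 bits
H(S,T) = -[(1/4)·log₂(1/4) + (1/8)·log₂(1/8) + (1/8)·log₂(1/8) + (1/8)·log₂(1/8) + (3/8)·log₂(3/8)]
  = 0.5000 + 0.3750 + 0.3750 + 0.3750 + 0.5306
  = 2.1556 bits

I(S;T) = H(S) + H(T) - H(S,T)
  = 1.4056 + 0.9544 - 2.1556
  = 0.2044 bits

I(S;T) = 0.2044 bits > I(U;V) = 0.0000 bits, so (S, T) has the higher mutual information (stronger dependence).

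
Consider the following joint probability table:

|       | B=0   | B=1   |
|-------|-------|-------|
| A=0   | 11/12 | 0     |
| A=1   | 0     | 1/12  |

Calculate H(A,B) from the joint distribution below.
H(A,B) = -Σ P(A,B) log₂ P(A,B), summed over the non-zero cells:
H(A,B) = -[(11/12)·log₂(11/12) + (1/12)·log₂(1/12)]
  = 0.1151 + 0.2987
  = 0.4138 bits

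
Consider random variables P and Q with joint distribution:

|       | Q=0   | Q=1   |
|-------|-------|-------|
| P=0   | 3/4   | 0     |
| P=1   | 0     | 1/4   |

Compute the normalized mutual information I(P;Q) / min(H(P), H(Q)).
Marginal P(P) (row sums):
  P(P=0) = 3/4 + 0 = 3/4
  P(P=1) = 0 + 1/4 = 1/4
Marginal P(Q) (column sums):
  P(Q=0) = 3/4 + 0 = 3/4
  P(Q=1) = 0 + 1/4 = 1/4

H(P) = -[(3/4)·log₂(3/4) + (1/4)·log₂(1/4)]
  = 0.3113 + 0.5000
  = 0.8113 bits
H(Q) = -[(3/4)·log₂(3/4) + (1/4)·log₂(1/4)]
  = 0.3113 + 0.5000
  = 0.8113 bits
H(P,Q) = -[(3/4)·log₂(3/4) + (1/4)·log₂(1/4)]
  = 0.3113 + 0.5000
  = 0.8113 bits

I(P;Q) = H(P) + H(Q) - H(P,Q)
  = 0.8113 + 0.8113 - 0.8113
  = 0.8113 bits

min(H(P), H(Q)) = min(0.8113, 0.8113) = 0.8113 bits
Normalized MI = 0.8113 / 0.8113 = 1.0000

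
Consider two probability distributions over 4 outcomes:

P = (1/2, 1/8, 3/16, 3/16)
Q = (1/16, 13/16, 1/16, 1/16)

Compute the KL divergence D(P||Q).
D(P||Q) = Σ P(i) log₂(P(i)/Q(i))
  i=0: (1/2) × log₂((1/2)/(1/16)) = (1/2) × log₂(8) = 1.5000
  i=1: (1/8) × log₂((1/8)/(13/16)) = (1/8) × log₂(2/13) = -0.3376
  i=2: (3/16) × log₂((3/16)/(1/16)) = (3/16) × log₂(3) = 0.2972
  i=3: (3/16) × log₂((3/16)/(1/16)) = (3/16) × log₂(3) = 0.2972
D(P||Q) = 1.5000 - 0.3376 + 0.2972 + 0.2972
  = 1.7568 bits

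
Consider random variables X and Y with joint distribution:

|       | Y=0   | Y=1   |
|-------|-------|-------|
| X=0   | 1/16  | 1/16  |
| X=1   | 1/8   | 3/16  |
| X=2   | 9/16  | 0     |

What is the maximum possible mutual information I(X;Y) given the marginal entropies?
The upper bound on mutual information is I(X;Y) ≤ min(H(X), H(Y)).

Marginal P(X) (row sums):
  P(X=0) = 1/16 + 1/16 = 1/8
  P(X=1) = 1/8 + 3/16 = 5/16
  P(X=2) = 9/16 + 0 = 9/16
Marginal P(Y) (column sums):
  P(Y=0) = 1/16 + 1/8 + 9/16 = 3/4
  P(Y=1) = 1/16 + 3/16 + 0 = 1/4

H(X) = -[(1/8)·log₂(1/8) + (5/16)·log₂(5/16) + (9/16)·log₂(9/16)]
  = 0.3750 + 0.5244 + 0.4669
  = 1.3663 bits
H(Y) = -[(3/4)·log₂(3/4) + (1/4)·log₂(1/4)]
  = 0.3113 + 0.5000
  = 0.8113 bits

Maximum possible I(X;Y) = min(1.3663, 0.8113) = 0.8113 bits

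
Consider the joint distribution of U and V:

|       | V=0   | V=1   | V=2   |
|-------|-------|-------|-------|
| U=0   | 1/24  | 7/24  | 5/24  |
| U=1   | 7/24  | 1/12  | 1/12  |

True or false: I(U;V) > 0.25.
Marginal P(U) (row sums):
  P(U=0) = 1/24 + 7/24 + 5/24 = 13/24
  P(U=1) = 7/24 + 1/12 + 1/12 = 11/24
Marginal P(V) (column sums):
  P(V=0) = 1/24 + 7/24 = 1/3
  P(V=1) = 7/24 + 1/12 = 3/8
  P(V=2) = 5/24 + 1/12 = 7/24

H(U) = -[(13/24)·log₂(13/24) + (11/24)·log₂(11/24)]
  = 0.4791 + 0.5159
  = 0.9950 bits
H(V) = -[(1/3)·log₂(1/3) + (3/8)·log₂(3/8) + (7/24)·log₂(7/24)]
  = 0.5283 + 0.5306 + 0.5185
  = 1.5774 bits
H(U,V) = -[(1/24)·log₂(1/24) + (7/24)·log₂(7/24) + (5/24)·log₂(5/24) + (7/24)·log₂(7/24) + (1/12)·log₂(1/12) + (1/12)·log₂(1/12)]
  = 0.1910 + 0.5185 + 0.4715 + 0.5185 + 0.2987 + 0.2987
  = 2.2969 bits

I(U;V) = H(U) + H(V) - H(U,V)
  = 0.9950 + 1.5774 - 2.2969
  = 0.2755 bits

True. I(U;V) = 0.2755 bits, which is > 0.25 bits.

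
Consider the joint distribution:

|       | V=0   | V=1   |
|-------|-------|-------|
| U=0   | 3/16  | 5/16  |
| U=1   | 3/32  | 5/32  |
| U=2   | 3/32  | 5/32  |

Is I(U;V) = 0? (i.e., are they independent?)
Marginal P(U) (row sums):
  P(U=0) = 3/16 + 5/16 = 1/2
  P(U=1) = 3/32 + 5/32 = 1/4
  P(U=2) = 3/32 + 5/32 = 1/4
Marginal P(V) (column sums):
  P(V=0) = 3/16 + 3/32 + 3/32 = 3/8
  P(V=1) = 5/16 + 5/32 + 5/32 = 5/8

U and V are independent iff P(U=i,V=j) = P(U=i)·P(V=j) for every cell.
  P(U=0)·P(V=0) = 1/2 × 3/8 = 3/16 = P(U=0,V=0) ✓
  P(U=0)·P(V=1) = 1/2 × 5/8 = 5/16 = P(U=0,V=1) ✓
  P(U=1)·P(V=0) = 1/4 × 3/8 = 3/32 = P(U=1,V=0) ✓
  P(U=1)·P(V=1) = 1/4 × 5/8 = 5/32 = P(U=1,V=1) ✓
  P(U=2)·P(V=0) = 1/4 × 3/8 = 3/32 = P(U=2,V=0) ✓
  P(U=2)·P(V=1) = 1/4 × 5/8 = 5/32 = P(U=2,V=1) ✓

Yes, U and V are independent: every cell factors, so I(U;V) = 0 bits.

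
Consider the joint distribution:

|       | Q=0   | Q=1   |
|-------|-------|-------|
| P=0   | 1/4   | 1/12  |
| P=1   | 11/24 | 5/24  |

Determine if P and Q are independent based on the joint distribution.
Marginal P(P) (row sums):
  P(P=0) = 1/4 + 1/12 = 1/3
  P(P=1) = 11/24 + 5/24 = 2/3
Marginal P(Q) (column sums):
  P(Q=0) = 1/4 + 11/24 = 17/24
  P(Q=1) = 1/12 + 5/24 = 7/24

P and Q are independent iff P(P=i,Q=j) = P(P=i)·P(Q=j) for every cell.
  P(P=0)·P(Q=0) = 1/3 × 17/24 = 17/72, but P(P=0,Q=0) = 1/4 ✗

No, P and Q are not independent. Quantitatively, I(P;Q) > 0:

H(P) = -[(1/3)·log₂(1/3) + (2/3)·log₂(2/3)]
  = 0.5283 + 0.3900
  = 0.9183 bits
H(Q) = -[(17/24)·log₂(17/24) + (7/24)·log₂(7/24)]
  = 0.3524 + 0.5185
  = 0.8709 bits
H(P,Q) = -[(1/4)·log₂(1/4) + (1/12)·log₂(1/12) + (11/24)·log₂(11/24) + (5/24)·log₂(5/24)]
  = 0.5000 + 0.2987 + 0.5159 + 0.4715
  = 1.7861 bits
I(P;Q) = H(P) + H(Q) - H(P,Q) = 0.9183 + 0.8709 - 1.7861 = 0.0031 bits > 0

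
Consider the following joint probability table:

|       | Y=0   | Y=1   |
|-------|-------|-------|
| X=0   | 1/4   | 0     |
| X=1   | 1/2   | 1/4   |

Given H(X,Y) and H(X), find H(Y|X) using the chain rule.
From the chain rule: H(X,Y) = H(X) + H(Y|X)
Therefore: H(Y|X) = H(X,Y) - H(X)

H(X,Y) = -[(1/4)·log₂(1/4) + (1/2)·log₂(1/2) + (1/4)·log₂(1/4)]
  = 0.5000 + 0.5000 + 0.5000
  = 1.5000 bits
Marginal P(X) (row sums):
  P(X=0) = 1/4 + 0 = 1/4
  P(X=1) = 1/2 + 1/4 = 3/4
H(X) = -[(1/4)·log₂(1/4) + (3/4)·log₂(3/4)]
  = 0.5000 + 0.3113
  = 0.8113 bits

H(Y|X) = 1.5000 - 0.8113 = 0.6887 bits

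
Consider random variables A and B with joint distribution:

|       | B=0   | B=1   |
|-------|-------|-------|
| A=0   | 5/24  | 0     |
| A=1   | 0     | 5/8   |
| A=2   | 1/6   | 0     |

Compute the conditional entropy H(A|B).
Marginal P(B) (column sums):
  P(B=0) = 5/24 + 0 + 1/6 = 3/8
  P(B=1) = 0 + 5/8 + 0 = 5/8

H(A|B) = -Σ P(A,B)·log₂ P(A|B), where P(A|B) = P(A,B) / P(B)
  (cells with P(A,B) = 0 contribute 0)
  (A=0,B=0): P(A|B) = (5/24)/(3/8) = 5/9;  -(5/24)·log₂(5/9) = 0.1767
  (A=1,B=1): P(A|B) = (5/8)/(5/8) = 1;  -(5/8)·log₂(1) = 0.0000
  (A=2,B=0): P(A|B) = (1/6)/(3/8) = 4/9;  -(1/6)·log₂(4/9) = 0.1950
H(A|B) = 0.1767 + 0.0000 + 0.1950
  = 0.3717 bits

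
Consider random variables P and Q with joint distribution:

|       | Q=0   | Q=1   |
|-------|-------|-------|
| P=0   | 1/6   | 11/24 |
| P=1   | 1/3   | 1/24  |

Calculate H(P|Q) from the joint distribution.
Marginal P(Q) (column sums):
  P(Q=0) = 1/6 + 1/3 = 1/2
  P(Q=1) = 11/24 + 1/24 = 1/2

H(P|Q) = -Σ P(P,Q)·log₂ P(P|Q), where P(P|Q) = P(P,Q) / P(Q)
  (P=0,Q=0): P(P|Q) = (1/6)/(1/2) = 1/3;  -(1/6)·log₂(1/3) = 0.2642
  (P=0,Q=1): P(P|Q) = (11/24)/(1/2) = 11/12;  -(11/24)·log₂(11/12) = 0.0575
  (P=1,Q=0): P(P|Q) = (1/3)/(1/2) = 2/3;  -(1/3)·log₂(2/3) = 0.1950
  (P=1,Q=1): P(P|Q) = (1/24)/(1/2) = 1/12;  -(1/24)·log₂(1/12) = 0.1494
H(P|Q) = 0.2642 + 0.0575 + 0.1950 + 0.1494
  = 0.6661 bits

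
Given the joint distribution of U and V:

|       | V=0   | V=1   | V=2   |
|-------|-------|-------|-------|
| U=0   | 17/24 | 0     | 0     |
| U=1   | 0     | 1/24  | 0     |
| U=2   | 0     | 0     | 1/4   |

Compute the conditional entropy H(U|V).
Marginal P(V) (column sums):
  P(V=0) = 17/24 + 0 + 0 = 17/24
  P(V=1) = 0 + 1/24 + 0 = 1/24
  P(V=2) = 0 + 0 + 1/4 = 1/4

H(U|V) = -Σ P(U,V)·log₂ P(U|V), where P(U|V) = P(U,V) / P(V)
  (cells with P(U,V) = 0 contribute 0)
  (U=0,V=0): P(U|V) = (17/24)/(17/24) = 1;  -(17/24)·log₂(1) = 0.0000
  (U=1,V=1): P(U|V) = (1/24)/(1/24) = 1;  -(1/24)·log₂(1) = 0.0000
  (U=2,V=2): P(U|V) = (1/4)/(1/4) = 1;  -(1/4)·log₂(1) = 0.0000
H(U|V) = 0.0000 + 0.0000 + 0.0000
  = 0.0000 bits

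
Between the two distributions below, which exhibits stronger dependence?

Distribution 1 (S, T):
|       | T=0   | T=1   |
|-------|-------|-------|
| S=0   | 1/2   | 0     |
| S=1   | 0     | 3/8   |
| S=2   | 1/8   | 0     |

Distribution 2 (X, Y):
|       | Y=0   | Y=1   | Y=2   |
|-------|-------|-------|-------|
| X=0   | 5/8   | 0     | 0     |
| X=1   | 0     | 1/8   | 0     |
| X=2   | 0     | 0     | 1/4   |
Distribution 1 (S, T):
Marginal P(S) (row sums):
  P(S=0) = 1/2 + 0 = 1/2
  P(S=1) = 0 + 3/8 = 3/8
  P(S=2) = 1/8 + 0 = 1/8
Marginal P(T) (column sums):
  P(T=0) = 1/2 + 0 + 1/8 = 5/8
  P(T=1) = 0 + 3/8 + 0 = 3/8

H(S) = -[(1/2)·log₂(1/2) + (3/8)·log₂(3/8) + (1/8)·log₂(1/8)]
  = 0.5000 + 0.5306 + 0.3750
  = 1.4056 bits
H(T) = -[(5/8)·log₂(5/8) + (3/8)·log₂(3/8)]
  = 0.4238 + 0.5306
  = 0.9544 bits
H(S,T) = -[(1/2)·log₂(1/2) + (3/8)·log₂(3/8) + (1/8)·log₂(1/8)]
  = 0.5000 + 0.5306 + 0.3750
  = 1.4056 bits

I(S;T) = H(S) + H(T) - H(S,T)
  = 1.4056 + 0.9544 - 1.4056
  = 0.9544 bits

Distribution 2 (X, Y):
Marginal P(X) (row sums):
  P(X=0) = 5/8 + 0 + 0 = 5/8
  P(X=1) = 0 + 1/8 + 0 = 1/8
  P(X=2) = 0 + 0 + 1/4 = 1/4
Marginal P(Y) (column sums):
  P(Y=0) = 5/8 + 0 + 0 = 5/8
  P(Y=1) = 0 + 1/8 + 0 = 1/8
  P(Y=2) = 0 + 0 + 1/4 = 1/4

H(X) = -[(5/8)·log₂(5/8) + (1/8)·log₂(1/8) + (1/4)·log₂(1/4)]
  = 0.4238 + 0.3750 + 0.5000
  = 1.2988 bits
H(Y) = -[(5/8)·log₂(5/8) + (1/8)·log₂(1/8) + (1/4)·log₂(1/4)]
  = 0.4238 + 0.3750 + 0.5000
  = 1.2988 bits
H(X,Y) = -[(5/8)·log₂(5/8) + (1/8)·log₂(1/8) + (1/4)·log₂(1/4)]
  = 0.4238 + 0.3750 + 0.5000
  = 1.2988 bits

I(X;Y) = H(X) + H(Y) - H(X,Y)
  = 1.2988 + 1.2988 - 1.2988
  = 1.2988 bits

I(X;Y) = 1.2988 bits > I(S;T) = 0.9544 bits, so (X, Y) has the higher mutual information (stronger dependence).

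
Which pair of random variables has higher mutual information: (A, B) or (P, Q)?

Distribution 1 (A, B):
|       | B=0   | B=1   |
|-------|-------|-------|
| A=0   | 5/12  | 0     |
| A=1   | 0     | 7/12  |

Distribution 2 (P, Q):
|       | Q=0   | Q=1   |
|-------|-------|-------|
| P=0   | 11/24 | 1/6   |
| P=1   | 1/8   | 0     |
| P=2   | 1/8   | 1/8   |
Distribution 1 (A, B):
Marginal P(A) (row sums):
  P(A=0) = 5/12 + 0 = 5/12
  P(A=1) = 0 + 7/12 = 7/12
Marginal P(B) (column sums):
  P(B=0) = 5/12 + 0 = 5/12
  P(B=1) = 0 + 7/12 = 7/12

H(A) = -[(5/12)·log₂(5/12) + (7/12)·log₂(7/12)]
  = 0.5263 + 0.4536
  = 0.9799 bits
H(B) = -[(5/12)·log₂(5/12) + (7/12)·log₂(7/12)]
  = 0.5263 + 0.4536
  = 0.9799 bits
H(A,B) = -[(5/12)·log₂(5/12) + (7/12)·log₂(7/12)]
  = 0.5263 + 0.4536
  = 0.9799 bits

I(A;B) = H(A) + H(B) - H(A,B)
  = 0.9799 + 0.9799 - 0.9799
  = 0.9799 bits

Distribution 2 (P, Q):
Marginal P(P) (row sums):
  P(P=0) = 11/24 + 1/6 = 5/8
  P(P=1) = 1/8 + 0 = 1/8
  P(P=2) = 1/8 + 1/8 = 1/4
Marginal P(Q) (column sums):
  P(Q=0) = 11/24 + 1/8 + 1/8 = 17/24
  P(Q=1) = 1/6 + 0 + 1/8 = 7/24

H(P) = -[(5/8)·log₂(5/8) + (1/8)·log₂(1/8) + (1/4)·log₂(1/4)]
  = 0.4238 + 0.3750 + 0.5000
  = 1.2988 bits
H(Q) = -[(17/24)·log₂(17/24) + (7/24)·log₂(7/24)]
  = 0.3524 + 0.5185
  = 0.8709 bits
H(P,Q) = -[(11/24)·log₂(11/24) + (1/6)·log₂(1/6) + (1/8)·log₂(1/8) + (1/8)·log₂(1/8) + (1/8)·log₂(1/8)]
  = 0.5159 + 0.4308 + 0.3750 + 0.3750 + 0.3750
  = 2.0717 bits

I(P;Q) = H(P) + H(Q) - H(P,Q)
  = 1.2988 + 0.8709 - 2.0717
  = 0.0980 bits

I(A;B) = 0.9799 bits > I(P;Q) = 0.0980 bits, so (A, B) has the higher mutual information (stronger dependence).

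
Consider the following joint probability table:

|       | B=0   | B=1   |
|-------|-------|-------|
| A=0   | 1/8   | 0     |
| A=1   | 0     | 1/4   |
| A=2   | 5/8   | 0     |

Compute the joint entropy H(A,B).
H(A,B) = -Σ P(A,B) log₂ P(A,B), summed over the non-zero cells:
H(A,B) = -[(1/8)·log₂(1/8) + (1/4)·log₂(1/4) + (5/8)·log₂(5/8)]
  = 0.3750 + 0.5000 + 0.4238
  = 1.2988 bits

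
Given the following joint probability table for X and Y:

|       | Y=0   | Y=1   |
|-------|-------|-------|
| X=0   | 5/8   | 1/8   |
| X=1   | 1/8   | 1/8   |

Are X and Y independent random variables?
Marginal P(X) (row sums):
  P(X=0) = 5/8 + 1/8 = 3/4
  P(X=1) = 1/8 + 1/8 = 1/4
Marginal P(Y) (column sums):
  P(Y=0) = 5/8 + 1/8 = 3/4
  P(Y=1) = 1/8 + 1/8 = 1/4

X and Y are independent iff P(X=i,Y=j) = P(X=i)·P(Y=j) for every cell.
  P(X=0)·P(Y=0) = 3/4 × 3/4 = 9/16, but P(X=0,Y=0) = 5/8 ✗

No, X and Y are not independent. Quantitatively, I(X;Y) > 0:

H(X) = -[(3/4)·log₂(3/4) + (1/4)·log₂(1/4)]
  = 0.3113 + 0.5000
  = 0.8113 bits
H(Y) = -[(3/4)·log₂(3/4) + (1/4)·log₂(1/4)]
  = 0.3113 + 0.5000
  = 0.8113 bits
H(X,Y) = -[(5/8)·log₂(5/8) + (1/8)·log₂(1/8) + (1/8)·log₂(1/8) + (1/8)·log₂(1/8)]
  = 0.4238 + 0.3750 + 0.3750 + 0.3750
  = 1.5488 bits
I(X;Y) = H(X) + H(Y) - H(X,Y) = 0.8113 + 0.8113 - 1.5488 = 0.0738 bits > 0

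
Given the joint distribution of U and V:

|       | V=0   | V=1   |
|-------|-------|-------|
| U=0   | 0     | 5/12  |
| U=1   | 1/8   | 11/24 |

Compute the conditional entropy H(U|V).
Marginal P(V) (column sums):
  P(V=0) = 0 + 1/8 = 1/8
  P(V=1) = 5/12 + 11/24 = 7/8

H(U|V) = -Σ P(U,V)·log₂ P(U|V), where P(U|V) = P(U,V) / P(V)
  (cells with P(U,V) = 0 contribute 0)
  (U=0,V=1): P(U|V) = (5/12)/(7/8) = 10/21;  -(5/12)·log₂(10/21) = 0.4460
  (U=1,V=0): P(U|V) = (1/8)/(1/8) = 1;  -(1/8)·log₂(1) = 0.0000
  (U=1,V=1): P(U|V) = (11/24)/(7/8) = 11/21;  -(11/24)·log₂(11/21) = 0.4276
H(U|V) = 0.4460 + 0.0000 + 0.4276
  = 0.8736 bits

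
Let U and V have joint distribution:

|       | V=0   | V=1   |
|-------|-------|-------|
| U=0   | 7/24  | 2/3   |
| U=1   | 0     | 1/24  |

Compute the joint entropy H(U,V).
H(U,V) = -Σ P(U,V) log₂ P(U,V), summed over the non-zero cells:
H(U,V) = -[(7/24)·log₂(7/24) + (2/3)·log₂(2/3) + (1/24)·log₂(1/24)]
  = 0.5185 + 0.3900 + 0.1910
  = 1.0995 bits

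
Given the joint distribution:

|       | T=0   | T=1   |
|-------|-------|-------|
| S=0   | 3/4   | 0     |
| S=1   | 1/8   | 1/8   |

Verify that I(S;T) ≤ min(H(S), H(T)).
Marginal P(S) (row sums):
  P(S=0) = 3/4 + 0 = 3/4
  P(S=1) = 1/8 + 1/8 = 1/4
Marginal P(T) (column sums):
  P(T=0) = 3/4 + 1/8 = 7/8
  P(T=1) = 0 + 1/8 = 1/8

H(S) = -[(3/4)·log₂(3/4) + (1/4)·log₂(1/4)]
  = 0.3113 + 0.5000
  = 0.8113 bits
H(T) = -[(7/8)·log₂(7/8) + (1/8)·log₂(1/8)]
  = 0.1686 + 0.3750
  = 0.5436 bits
H(S,T) = -[(3/4)·log₂(3/4) + (1/8)·log₂(1/8) + (1/8)·log₂(1/8)]
  = 0.3113 + 0.3750 + 0.3750
  = 1.0613 bits

I(S;T) = H(S) + H(T) - H(S,T)
  = 0.8113 + 0.5436 - 1.0613
  = 0.2936 bits

min(H(S), H(T)) = min(0.8113, 0.5436) = 0.5436 bits
Since 0.2936 ≤ 0.5436, the bound is satisfied ✓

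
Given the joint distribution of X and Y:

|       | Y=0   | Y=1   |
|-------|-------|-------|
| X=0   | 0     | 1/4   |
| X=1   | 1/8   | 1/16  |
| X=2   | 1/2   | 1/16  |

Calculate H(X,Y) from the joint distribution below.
H(X,Y) = -Σ P(X,Y) log₂ P(X,Y), summed over the non-zero cells:
H(X,Y) = -[(1/4)·log₂(1/4) + (1/8)·log₂(1/8) + (1/16)·log₂(1/16) + (1/2)·log₂(1/2) + (1/16)·log₂(1/16)]
  = 0.5000 + 0.3750 + 0.2500 + 0.5000 + 0.2500
  = 1.8750 bits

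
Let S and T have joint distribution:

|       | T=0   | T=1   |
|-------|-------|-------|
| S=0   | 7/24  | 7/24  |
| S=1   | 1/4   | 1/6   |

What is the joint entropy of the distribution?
H(S,T) = -Σ P(S,T) log₂ P(S,T), summed over the non-zero cells:
H(S,T) = -[(7/24)·log₂(7/24) + (7/24)·log₂(7/24) + (1/4)·log₂(1/4) + (1/6)·log₂(1/6)]
  = 0.5185 + 0.5185 + 0.5000 + 0.4308
  = 1.9678 bits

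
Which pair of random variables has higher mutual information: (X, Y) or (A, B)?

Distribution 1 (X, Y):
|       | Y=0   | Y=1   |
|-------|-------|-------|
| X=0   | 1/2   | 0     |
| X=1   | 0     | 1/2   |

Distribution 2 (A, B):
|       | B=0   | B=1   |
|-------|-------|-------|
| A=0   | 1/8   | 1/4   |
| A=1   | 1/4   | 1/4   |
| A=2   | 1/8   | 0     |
Distribution 1 (X, Y):
Marginal P(X) (row sums):
  P(X=0) = 1/2 + 0 = 1/2
  P(X=1) = 0 + 1/2 = 1/2
Marginal P(Y) (column sums):
  P(Y=0) = 1/2 + 0 = 1/2
  P(Y=1) = 0 + 1/2 = 1/2

H(X) = -[(1/2)·log₂(1/2) + (1/2)·log₂(1/2)]
  = 0.5000 + 0.5000
  = 1.0000 bits
H(Y) = -[(1/2)·log₂(1/2) + (1/2)·log₂(1/2)]
  = 0.5000 + 0.5000
  = 1.0000 bits
H(X,Y) = -[(1/2)·log₂(1/2) + (1/2)·log₂(1/2)]
  = 0.5000 + 0.5000
  = 1.0000 bits

I(X;Y) = H(X) + H(Y) - H(X,Y)
  = 1.0000 + 1.0000 - 1.0000
  = 1.0000 bits

Distribution 2 (A, B):
Marginal P(A) (row sums):
  P(A=0) = 1/8 + 1/4 = 3/8
  P(A=1) = 1/4 + 1/4 = 1/2
  P(A=2) = 1/8 + 0 = 1/8
Marginal P(B) (column sums):
  P(B=0) = 1/8 + 1/4 + 1/8 = 1/2
  P(B=1) = 1/4 + 1/4 + 0 = 1/2

H(A) = -[(3/8)·log₂(3/8) + (1/2)·log₂(1/2) + (1/8)·log₂(1/8)]
  = 0.5306 + 0.5000 + 0.3750
  = 1.4056 bits
H(B) = -[(1/2)·log₂(1/2) + (1/2)·log₂(1/2)]
  = 0.5000 + 0.5000
  = 1.0000 bits
H(A,B) = -[(1/8)·log₂(1/8) + (1/4)·log₂(1/4) + (1/4)·log₂(1/4) + (1/4)·log₂(1/4) + (1/8)·log₂(1/8)]
  = 0.3750 + 0.5000 + 0.5000 + 0.5000 + 0.3750
  = 2.2500 bits

I(A;B) = H(A) + H(B) - H(A,B)
  = 1.4056 + 1.0000 - 2.2500
  = 0.1556 bits

I(X;Y) = 1.0000 bits > I(A;B) = 0.1556 bits, so (X, Y) has the higher mutual information (stronger dependence).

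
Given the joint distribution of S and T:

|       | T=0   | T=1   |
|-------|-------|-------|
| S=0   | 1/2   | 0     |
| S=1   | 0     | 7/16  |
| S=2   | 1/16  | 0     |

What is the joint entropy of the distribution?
H(S,T) = -Σ P(S,T) log₂ P(S,T), summed over the non-zero cells:
H(S,T) = -[(1/2)·log₂(1/2) + (7/16)·log₂(7/16) + (1/16)·log₂(1/16)]
  = 0.5000 + 0.5218 + 0.2500
  = 1.2718 bits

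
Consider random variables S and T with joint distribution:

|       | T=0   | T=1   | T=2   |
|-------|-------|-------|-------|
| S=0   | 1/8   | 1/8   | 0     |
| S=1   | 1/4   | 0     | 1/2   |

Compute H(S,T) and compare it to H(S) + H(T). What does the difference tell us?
Marginal P(S) (row sums):
  P(S=0) = 1/8 + 1/8 + 0 = 1/4
  P(S=1) = 1/4 + 0 + 1/2 = 3/4
Marginal P(T) (column sums):
  P(T=0) = 1/8 + 1/4 = 3/8
  P(T=1) = 1/8 + 0 = 1/8
  P(T=2) = 0 + 1/2 = 1/2

H(S,T) = -[(1/8)·log₂(1/8) + (1/8)·log₂(1/8) + (1/4)·log₂(1/4) + (1/2)·log₂(1/2)]
  = 0.3750 + 0.3750 + 0.5000 + 0.5000
  = 1.7500 bits
H(S) = -[(1/4)·log₂(1/4) + (3/4)·log₂(3/4)]
  = 0.5000 + 0.3113
  = 0.8113 bits
H(T) = -[(3/8)·log₂(3/8) + (1/8)·log₂(1/8) + (1/2)·log₂(1/2)]
  = 0.5306 + 0.3750 + 0.5000
  = 1.4056 bits

H(S) + H(T) = 0.8113 + 1.4056 = 2.2169 bits
Difference: H(S) + H(T) - H(S,T) = 2.2169 - 1.7500 = 0.4669 bits = I(S;T)

The difference is the mutual information; it is positive here, so S and T are dependent (knowing one reduces uncertainty about the other by 0.4669 bits).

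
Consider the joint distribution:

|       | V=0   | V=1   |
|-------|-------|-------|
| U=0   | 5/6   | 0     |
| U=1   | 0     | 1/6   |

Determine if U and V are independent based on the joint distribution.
Marginal P(U) (row sums):
  P(U=0) = 5/6 + 0 = 5/6
  P(U=1) = 0 + 1/6 = 1/6
Marginal P(V) (column sums):
  P(V=0) = 5/6 + 0 = 5/6
  P(V=1) = 0 + 1/6 = 1/6

U and V are independent iff P(U=i,V=j) = P(U=i)·P(V=j) for every cell.
  P(U=0)·P(V=0) = 5/6 × 5/6 = 25/36, but P(U=0,V=0) = 5/6 ✗

No, U and V are not independent. Quantitatively, I(U;V) > 0:

H(U) = -[(5/6)·log₂(5/6) + (1/6)·log₂(1/6)]
  = 0.2192 + 0.4308
  = 0.6500 bits
H(V) = -[(5/6)·log₂(5/6) + (1/6)·log₂(1/6)]
  = 0.2192 + 0.4308
  = 0.6500 bits
H(U,V) = -[(5/6)·log₂(5/6) + (1/6)·log₂(1/6)]
  = 0.2192 + 0.4308
  = 0.6500 bits
I(U;V) = H(U) + H(V) - H(U,V) = 0.6500 + 0.6500 - 0.6500 = 0.6500 bits > 0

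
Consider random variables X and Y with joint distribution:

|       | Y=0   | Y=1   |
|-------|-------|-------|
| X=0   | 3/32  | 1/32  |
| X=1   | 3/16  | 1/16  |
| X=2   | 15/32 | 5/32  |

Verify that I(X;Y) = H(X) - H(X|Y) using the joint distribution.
Left side, from I(X;Y) = H(X) + H(Y) - H(X,Y):
Marginal P(X) (row sums):
  P(X=0) = 3/32 + 1/32 = 1/8
  P(X=1) = 3/16 + 1/16 = 1/4
  P(X=2) = 15/32 + 5/32 = 5/8
Marginal P(Y) (column sums):
  P(Y=0) = 3/32 + 3/16 + 15/32 = 3/4
  P(Y=1) = 1/32 + 1/16 + 5/32 = 1/4

H(X) = -[(1/8)·log₂(1/8) + (1/4)·log₂(1/4) + (5/8)·log₂(5/8)]
  = 0.3750 + 0.5000 + 0.4238
  = 1.2988 bits
H(Y) = -[(3/4)·log₂(3/4) + (1/4)·log₂(1/4)]
  = 0.3113 + 0.5000
  = 0.8113 bits
H(X,Y) = -[(3/32)·log₂(3/32) + (1/32)·log₂(1/32) + (3/16)·log₂(3/16) + (1/16)·log₂(1/16) + (15/32)·log₂(15/32) + (5/32)·log₂(5/32)]
  = 0.3202 + 0.1563 + 0.4528 + 0.2500 + 0.5124 + 0.4184
  = 2.1101 bits

I(X;Y) = H(X) + H(Y) - H(X,Y)
  = 1.2988 + 0.8113 - 2.1101
  = 0.0000 bits

Right side, with H(X|Y) computed directly from the conditional probabilities:
H(X|Y) = -Σ P(X,Y)·log₂ P(X|Y), where P(X|Y) = P(X,Y) / P(Y)
  (X=0,Y=0): P(X|Y) = (3/32)/(3/4) = 1/8;  -(3/32)·log₂(1/8) = 0.2813
  (X=0,Y=1): P(X|Y) = (1/32)/(1/4) = 1/8;  -(1/32)·log₂(1/8) = 0.0938
  (X=1,Y=0): P(X|Y) = (3/16)/(3/4) = 1/4;  -(3/16)·log₂(1/4) = 0.3750
  (X=1,Y=1): P(X|Y) = (1/16)/(1/4) = 1/4;  -(1/16)·log₂(1/4) = 0.1250
  (X=2,Y=0): P(X|Y) = (15/32)/(3/4) = 5/8;  -(15/32)·log₂(5/8) = 0.3178
  (X=2,Y=1): P(X|Y) = (5/32)/(1/4) = 5/8;  -(5/32)·log₂(5/8) = 0.1059
H(X|Y) = 0.2813 + 0.0938 + 0.3750 + 0.1250 + 0.3178 + 0.1059
  = 1.2988 bits
H(X) - H(X|Y) = 1.2988 - 1.2988 = 0.0000 bits

Both sides equal 0.0000 bits, so I(X;Y) = H(X) - H(X|Y) ✓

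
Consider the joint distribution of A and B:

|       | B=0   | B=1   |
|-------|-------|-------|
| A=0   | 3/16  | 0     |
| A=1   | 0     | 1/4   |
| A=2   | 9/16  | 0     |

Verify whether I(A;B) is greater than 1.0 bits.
Marginal P(A) (row sums):
  P(A=0) = 3/16 + 0 = 3/16
  P(A=1) = 0 + 1/4 = 1/4
  P(A=2) = 9/16 + 0 = 9/16
Marginal P(B) (column sums):
  P(B=0) = 3/16 + 0 + 9/16 = 3/4
  P(B=1) = 0 + 1/4 + 0 = 1/4

H(A) = -[(3/16)·log₂(3/16) + (1/4)·log₂(1/4) + (9/16)·log₂(9/16)]
  = 0.4528 + 0.5000 + 0.4669
  = 1.4197 bits
H(B) = -[(3/4)·log₂(3/4) + (1/4)·log₂(1/4)]
  = 0.3113 + 0.5000
  = 0.8113 bits
H(A,B) = -[(3/16)·log₂(3/16) + (1/4)·log₂(1/4) + (9/16)·log₂(9/16)]
  = 0.4528 + 0.5000 + 0.4669
  = 1.4197 bits

I(A;B) = H(A) + H(B) - H(A,B)
  = 1.4197 + 0.8113 - 1.4197
  = 0.8113 bits

No. I(A;B) = 0.8113 bits, which is ≤ 1.0 bits.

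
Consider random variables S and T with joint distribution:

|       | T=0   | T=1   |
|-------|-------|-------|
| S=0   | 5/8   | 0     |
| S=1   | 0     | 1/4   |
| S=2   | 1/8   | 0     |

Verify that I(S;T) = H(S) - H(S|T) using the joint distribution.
Left side, from I(S;T) = H(S) + H(T) - H(S,T):
Marginal P(S) (row sums):
  P(S=0) = 5/8 + 0 = 5/8
  P(S=1) = 0 + 1/4 = 1/4
  P(S=2) = 1/8 + 0 = 1/8
Marginal P(T) (column sums):
  P(T=0) = 5/8 + 0 + 1/8 = 3/4
  P(T=1) = 0 + 1/4 + 0 = 1/4

H(S) = -[(5/8)·log₂(5/8) + (1/4)·log₂(1/4) + (1/8)·log₂(1/8)]
  = 0.4238 + 0.5000 + 0.3750
  = 1.2988 bits
H(T) = -[(3/4)·log₂(3/4) + (1/4)·log₂(1/4)]
  = 0.3113 + 0.5000
  = 0.8113 bits
H(S,T) = -[(5/8)·log₂(5/8) + (1/4)·log₂(1/4) + (1/8)·log₂(1/8)]
  = 0.4238 + 0.5000 + 0.3750
  = 1.2988 bits

I(S;T) = H(S) + H(T) - H(S,T)
  = 1.2988 + 0.8113 - 1.2988
  = 0.8113 bits

Right side, with H(S|T) computed directly from the conditional probabilities:
H(S|T) = -Σ P(S,T)·log₂ P(S|T), where P(S|T) = P(S,T) / P(T)
  (cells with P(S,T) = 0 contribute 0)
  (S=0,T=0): P(S|T) = (5/8)/(3/4) = 5/6;  -(5/8)·log₂(5/6) = 0.1644
  (S=1,T=1): P(S|T) = (1/4)/(1/4) = 1;  -(1/4)·log₂(1) = 0.0000
  (S=2,T=0): P(S|T) = (1/8)/(3/4) = 1/6;  -(1/8)·log₂(1/6) = 0.3231
H(S|T) = 0.1644 + 0.0000 + 0.3231
  = 0.4875 bits
H(S) - H(S|T) = 1.2988 - 0.4875 = 0.8113 bits

Both sides equal 0.8113 bits, so I(S;T) = H(S) - H(S|T) ✓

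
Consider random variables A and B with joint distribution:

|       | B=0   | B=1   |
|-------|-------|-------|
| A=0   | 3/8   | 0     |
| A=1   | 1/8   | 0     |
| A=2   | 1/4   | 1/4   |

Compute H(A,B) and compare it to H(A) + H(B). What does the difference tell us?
Marginal P(A) (row sums):
  P(A=0) = 3/8 + 0 = 3/8
  P(A=1) = 1/8 + 0 = 1/8
  P(A=2) = 1/4 + 1/4 = 1/2
Marginal P(B) (column sums):
  P(B=0) = 3/8 + 1/8 + 1/4 = 3/4
  P(B=1) = 0 + 0 + 1/4 = 1/4

H(A,B) = -[(3/8)·log₂(3/8) + (1/8)·log₂(1/8) + (1/4)·log₂(1/4) + (1/4)·log₂(1/4)]
  = 0.5306 + 0.3750 + 0.5000 + 0.5000
  = 1.9056 bits
H(A) = -[(3/8)·log₂(3/8) + (1/8)·log₂(1/8) + (1/2)·log₂(1/2)]
  = 0.5306 + 0.3750 + 0.5000
  = 1.4056 bits
H(B) = -[(3/4)·log₂(3/4) + (1/4)·log₂(1/4)]
  = 0.3113 + 0.5000
  = 0.8113 bits

H(A) + H(B) = 1.4056 + 0.8113 = 2.2169 bits
Difference: H(A) + H(B) - H(A,B) = 2.2169 - 1.9056 = 0.3113 bits = I(A;B)

The difference is the mutual information; it is positive here, so A and B are dependent (knowing one reduces uncertainty about the other by 0.3113 bits).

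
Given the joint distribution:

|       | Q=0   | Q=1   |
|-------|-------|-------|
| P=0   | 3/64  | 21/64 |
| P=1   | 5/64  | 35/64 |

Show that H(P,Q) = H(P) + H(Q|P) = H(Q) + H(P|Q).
Marginal P(P) (row sums):
  P(P=0) = 3/64 + 21/64 = 3/8
  P(P=1) = 5/64 + 35/64 = 5/8
Marginal P(Q) (column sums):
  P(Q=0) = 3/64 + 5/64 = 1/8
  P(Q=1) = 21/64 + 35/64 = 7/8

Decomposition 1: H(P) + H(Q|P)
H(P) = -[(3/8)·log₂(3/8) + (5/8)·log₂(5/8)]
  = 0.5306 + 0.4238
  = 0.9544 bits
H(Q|P) = -Σ P(P,Q)·log₂ P(Q|P), where P(Q|P) = P(P,Q) / P(P)
  (P=0,Q=0): P(Q|P) = (3/64)/(3/8) = 1/8;  -(3/64)·log₂(1/8) = 0.1406
  (P=0,Q=1): P(Q|P) = (21/64)/(3/8) = 7/8;  -(21/64)·log₂(7/8) = 0.0632
  (P=1,Q=0): P(Q|P) = (5/64)/(5/8) = 1/8;  -(5/64)·log₂(1/8) = 0.2344
  (P=1,Q=1): P(Q|P) = (35/64)/(5/8) = 7/8;  -(35/64)·log₂(7/8) = 0.1054
H(Q|P) = 0.1406 + 0.0632 + 0.2344 + 0.1054
  = 0.5436 bits
H(P) + H(Q|P) = 0.9544 + 0.5436 = 1.4980 bits

Decomposition 2: H(Q) + H(P|Q)
H(Q) = -[(1/8)·log₂(1/8) + (7/8)·log₂(7/8)]
  = 0.3750 + 0.1686
  = 0.5436 bits
H(P|Q) = -Σ P(P,Q)·log₂ P(P|Q), where P(P|Q) = P(P,Q) / P(Q)
  (P=0,Q=0): P(P|Q) = (3/64)/(1/8) = 3/8;  -(3/64)·log₂(3/8) = 0.0663
  (P=0,Q=1): P(P|Q) = (21/64)/(7/8) = 3/8;  -(21/64)·log₂(3/8) = 0.4643
  (P=1,Q=0): P(P|Q) = (5/64)/(1/8) = 5/8;  -(5/64)·log₂(5/8) = 0.0530
  (P=1,Q=1): P(P|Q) = (35/64)/(7/8) = 5/8;  -(35/64)·log₂(5/8) = 0.3708
H(P|Q) = 0.0663 + 0.4643 + 0.0530 + 0.3708
  = 0.9544 bits
H(Q) + H(P|Q) = 0.5436 + 0.9544 = 1.4980 bits

Direct computation of the joint entropy:
H(P,Q) = -[(3/64)·log₂(3/64) + (21/64)·log₂(21/64) + (5/64)·log₂(5/64) + (35/64)·log₂(35/64)]
  = 0.2070 + 0.5275 + 0.2873 + 0.4762
  = 1.4980 bits

All three agree: H(P,Q) = 1.4980 bits ✓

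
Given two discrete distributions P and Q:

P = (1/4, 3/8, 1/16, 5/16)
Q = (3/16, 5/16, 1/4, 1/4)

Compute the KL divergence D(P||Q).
D(P||Q) = Σ P(i) log₂(P(i)/Q(i))
  i=0: (1/4) × log₂((1/4)/(3/16)) = (1/4) × log₂(4/3) = 0.1038
  i=1: (3/8) × log₂((3/8)/(5/16)) = (3/8) × log₂(6/5) = 0.0986
  i=2: (1/16) × log₂((1/16)/(1/4)) = (1/16) × log₂(1/4) = -0.1250
  i=3: (5/16) × log₂((5/16)/(1/4)) = (5/16) × log₂(5/4) = 0.1006
D(P||Q) = 0.1038 + 0.0986 - 0.1250 + 0.1006
  = 0.1780 bits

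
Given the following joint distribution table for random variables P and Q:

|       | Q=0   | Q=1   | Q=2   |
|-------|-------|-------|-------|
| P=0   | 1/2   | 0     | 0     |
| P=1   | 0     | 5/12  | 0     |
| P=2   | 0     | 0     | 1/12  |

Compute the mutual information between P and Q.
Marginal P(P) (row sums):
  P(P=0) = 1/2 + 0 + 0 = 1/2
  P(P=1) = 0 + 5/12 + 0 = 5/12
  P(P=2) = 0 + 0 + 1/12 = 1/12
Marginal P(Q) (column sums):
  P(Q=0) = 1/2 + 0 + 0 = 1/2
  P(Q=1) = 0 + 5/12 + 0 = 5/12
  P(Q=2) = 0 + 0 + 1/12 = 1/12

H(P) = -[(1/2)·log₂(1/2) + (5/12)·log₂(5/12) + (1/12)·log₂(1/12)]
  = 0.5000 + 0.5263 + 0.2987
  = 1.3250 bits
H(Q) = -[(1/2)·log₂(1/2) + (5/12)·log₂(5/12) + (1/12)·log₂(1/12)]
  = 0.5000 + 0.5263 + 0.2987
  = 1.3250 bits
H(P,Q) = -[(1/2)·log₂(1/2) + (5/12)·log₂(5/12) + (1/12)·log₂(1/12)]
  = 0.5000 + 0.5263 + 0.2987
  = 1.3250 bits

I(P;Q) = H(P) + H(Q) - H(P,Q)
  = 1.3250 + 1.3250 - 1.3250
  = 1.3250 bits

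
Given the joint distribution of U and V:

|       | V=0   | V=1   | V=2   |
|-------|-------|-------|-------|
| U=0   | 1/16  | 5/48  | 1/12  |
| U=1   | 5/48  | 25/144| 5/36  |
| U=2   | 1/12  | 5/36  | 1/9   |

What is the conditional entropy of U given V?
Marginal P(V) (column sums):
  P(V=0) = 1/16 + 5/48 + 1/12 = 1/4
  P(V=1) = 5/48 + 25/144 + 5/36 = 5/12
  P(V=2) = 1/12 + 5/36 + 1/9 = 1/3

H(U|V) = -Σ P(U,V)·log₂ P(U|V), where P(U|V) = P(U,V) / P(V)
  (U=0,V=0): P(U|V) = (1/16)/(1/4) = 1/4;  -(1/16)·log₂(1/4) = 0.1250
  (U=0,V=1): P(U|V) = (5/48)/(5/12) = 1/4;  -(5/48)·log₂(1/4) = 0.2083
  (U=0,V=2): P(U|V) = (1/12)/(1/3) = 1/4;  -(1/12)·log₂(1/4) = 0.1667
  (U=1,V=0): P(U|V) = (5/48)/(1/4) = 5/12;  -(5/48)·log₂(5/12) = 0.1316
  (U=1,V=1): P(U|V) = (25/144)/(5/12) = 5/12;  -(25/144)·log₂(5/12) = 0.2193
  (U=1,V=2): P(U|V) = (5/36)/(1/3) = 5/12;  -(5/36)·log₂(5/12) = 0.1754
  (U=2,V=0): P(U|V) = (1/12)/(1/4) = 1/3;  -(1/12)·log₂(1/3) = 0.1321
  (U=2,V=1): P(U|V) = (5/36)/(5/12) = 1/3;  -(5/36)·log₂(1/3) = 0.2201
  (U=2,V=2): P(U|V) = (1/9)/(1/3) = 1/3;  -(1/9)·log₂(1/3) = 0.1761
H(U|V) = 0.1250 + 0.2083 + 0.1667 + 0.1316 + 0.2193 + 0.1754 + 0.1321 + 0.2201 + 0.1761
  = 1.5546 bits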